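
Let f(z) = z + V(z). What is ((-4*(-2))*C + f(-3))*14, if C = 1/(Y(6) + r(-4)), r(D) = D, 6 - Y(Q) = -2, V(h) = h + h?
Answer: -98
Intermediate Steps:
V(h) = 2*h
Y(Q) = 8 (Y(Q) = 6 - 1*(-2) = 6 + 2 = 8)
f(z) = 3*z (f(z) = z + 2*z = 3*z)
C = 1/4 (C = 1/(8 - 4) = 1/4 ≈ 0.25000)
((-4*(-2))*C + f(-3))*14 = (-4*(-2)*(1/4) + 3*(-3))*14 = (8*(1/4) - 9)*14 = (2 - 9)*14 = -7*14 = -98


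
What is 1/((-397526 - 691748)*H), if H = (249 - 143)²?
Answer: -1/12239082664 ≈ -8.1705e-11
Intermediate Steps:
H = 11236 (H = 106² = 11236)
1/((-397526 - 691748)*H) = 1/(-397526 - 691748*11236) = (1/11236)/(-1089274) = -1/1089274*1/11236 = -1/12239082664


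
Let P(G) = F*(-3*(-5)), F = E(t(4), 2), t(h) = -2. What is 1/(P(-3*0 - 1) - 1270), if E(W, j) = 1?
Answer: -1/1255 ≈ -0.00079681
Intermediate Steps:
F = 1
P(G) = 15 (P(G) = 1*(-3*(-5)) = 1*15 = 15)
1/(P(-3*0 - 1) - 1270) = 1/(15 - 1270) = 1/(-1255) = -1/1255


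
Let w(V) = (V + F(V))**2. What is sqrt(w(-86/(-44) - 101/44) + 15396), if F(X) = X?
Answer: sqrt(7451889)/22 ≈ 124.08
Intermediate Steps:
w(V) = 4*V**2 (w(V) = (V + V)**2 = (2*V)**2 = 4*V**2)
sqrt(w(-86/(-44) - 101/44) + 15396) = sqrt(4*(-86/(-44) - 101/44)**2 + 15396) = sqrt(4*(-86*(-1/44) - 101*1/44)**2 + 15396) = sqrt(4*(43/22 - 101/44)**2 + 15396) = sqrt(4*(-15/44)**2 + 15396) = sqrt(4*(225/1936) + 15396) = sqrt(225/484 + 15396) = sqrt(7451889/484) = sqrt(7451889)/22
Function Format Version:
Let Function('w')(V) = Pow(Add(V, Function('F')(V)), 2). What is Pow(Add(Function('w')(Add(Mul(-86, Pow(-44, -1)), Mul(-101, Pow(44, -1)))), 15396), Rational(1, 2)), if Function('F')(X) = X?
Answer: Mul(Rational(1, 22), Pow(7451889, Rational(1, 2))) ≈ 124.08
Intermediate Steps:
Function('w')(V) = Mul(4, Pow(V, 2)) (Function('w')(V) = Pow(Add(V, V), 2) = Pow(Mul(2, V), 2) = Mul(4, Pow(V, 2)))
Pow(Add(Function('w')(Add(Mul(-86, Pow(-44, -1)), Mul(-101, Pow(44, -1)))), 15396), Rational(1, 2)) = Pow(Add(Mul(4, Pow(Add(Mul(-86, Pow(-44, -1)), Mul(-101, Pow(44, -1))), 2)), 15396), Rational(1, 2)) = Pow(Add(Mul(4, Pow(Add(Mul(-86, Rational(-1, 44)), Mul(-101, Rational(1, 44))), 2)), 15396), Rational(1, 2)) = Pow(Add(Mul(4, Pow(Add(Rational(43, 22), Rational(-101, 44)), 2)), 15396), Rational(1, 2)) = Pow(Add(Mul(4, Pow(Rational(-15, 44), 2)), 15396), Rational(1, 2)) = Pow(Add(Mul(4, Rational(225, 1936)), 15396), Rational(1, 2)) = Pow(Add(Rational(225, 484), 15396), Rational(1, 2)) = Pow(Rational(7451889, 484), Rational(1, 2)) = Mul(Rational(1, 22), Pow(7451889, Rational(1, 2)))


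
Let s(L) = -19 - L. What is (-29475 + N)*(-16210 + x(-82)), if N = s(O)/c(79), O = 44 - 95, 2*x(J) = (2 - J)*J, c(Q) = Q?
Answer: 45764201422/79 ≈ 5.7929e+8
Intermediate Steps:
x(J) = J*(2 - J)/2 (x(J) = ((2 - J)*J)/2 = (J*(2 - J))/2 = J*(2 - J)/2)
O = -51
N = 32/79 (N = (-19 - 1*(-51))/79 = (-19 + 51)*(1/79) = 32*(1/79) = 32/79 ≈ 0.40506)
(-29475 + N)*(-16210 + x(-82)) = (-29475 + 32/79)*(-16210 + (½)*(-82)*(2 - 1*(-82))) = -2328493*(-16210 + (½)*(-82)*(2 + 82))/79 = -2328493*(-16210 + (½)*(-82)*84)/79 = -2328493*(-16210 - 3444)/79 = -2328493/79*(-19654) = 45764201422/79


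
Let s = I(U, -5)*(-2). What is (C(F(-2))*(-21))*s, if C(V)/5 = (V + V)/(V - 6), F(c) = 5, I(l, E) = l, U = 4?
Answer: -8400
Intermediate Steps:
C(V) = 10*V/(-6 + V) (C(V) = 5*((V + V)/(V - 6)) = 5*((2*V)/(-6 + V)) = 5*(2*V/(-6 + V)) = 10*V/(-6 + V))
s = -8 (s = 4*(-2) = -8)
(C(F(-2))*(-21))*s = ((10*5/(-6 + 5))*(-21))*(-8) = ((10*5/(-1))*(-21))*(-8) = ((10*5*(-1))*(-21))*(-8) = -50*(-21)*(-8) = 1050*(-8) = -8400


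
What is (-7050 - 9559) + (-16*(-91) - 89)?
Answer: -15242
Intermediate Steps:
(-7050 - 9559) + (-16*(-91) - 89) = -16609 + (1456 - 89) = -16609 + 1367 = -15242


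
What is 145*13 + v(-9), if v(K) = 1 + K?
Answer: 1877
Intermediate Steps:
145*13 + v(-9) = 145*13 + (1 - 9) = 1885 - 8 = 1877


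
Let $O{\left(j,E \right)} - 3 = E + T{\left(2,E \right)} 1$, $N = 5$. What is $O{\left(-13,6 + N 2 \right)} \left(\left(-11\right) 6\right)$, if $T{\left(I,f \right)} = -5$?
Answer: $-924$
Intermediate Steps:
$O{\left(j,E \right)} = -2 + E$ ($O{\left(j,E \right)} = 3 + \left(E - 5\right) = 3 + \left(-5 + E\right) = -2 + E$)
$O{\left(-13,6 + N 2 \right)} \left(\left(-11\right) 6\right) = \left(-2 + \left(6 + 5 \cdot 2\right)\right) \left(\left(-11\right) 6\right) = \left(-2 + \left(6 + 10\right)\right) \left(-66\right) = \left(-2 + 16\right) \left(-66\right) = 14 \left(-66\right) = -924$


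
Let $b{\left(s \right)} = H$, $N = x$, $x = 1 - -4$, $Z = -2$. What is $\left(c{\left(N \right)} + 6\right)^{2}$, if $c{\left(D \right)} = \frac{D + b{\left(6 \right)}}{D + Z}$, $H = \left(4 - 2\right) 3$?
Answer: $\frac{841}{9} \approx 93.444$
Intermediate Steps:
$x = 5$ ($x = 1 + 4 = 5$)
$N = 5$
$H = 6$ ($H = 2 \cdot 3 = 6$)
$b{\left(s \right)} = 6$
$c{\left(D \right)} = \frac{6 + D}{-2 + D}$ ($c{\left(D \right)} = \frac{D + 6}{D - 2} = \frac{6 + D}{-2 + D}$)
$\left(c{\left(N \right)} + 6\right)^{2} = \left(\frac{6 + 5}{-2 + 5} + 6\right)^{2} = \left(\frac{1}{3} \cdot 11 + 6\right)^{2} = \left(\frac{11}{3} + 6\right)^{2} = \left(\frac{29}{3}\right)^{2} = \frac{841}{9}$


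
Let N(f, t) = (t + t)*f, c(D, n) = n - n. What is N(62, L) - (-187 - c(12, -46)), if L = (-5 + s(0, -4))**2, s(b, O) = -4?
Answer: 10231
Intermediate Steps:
c(D, n) = 0
L = 81 (L = (-5 - 4)**2 = (-9)**2 = 81)
N(f, t) = 2*f*t (N(f, t) = (2*t)*f = 2*f*t)
N(62, L) - (-187 - c(12, -46)) = 2*62*81 - (-187 - 1*0) = 10044 - (-187 + 0) = 10044 - 1*(-187) = 10044 + 187 = 10231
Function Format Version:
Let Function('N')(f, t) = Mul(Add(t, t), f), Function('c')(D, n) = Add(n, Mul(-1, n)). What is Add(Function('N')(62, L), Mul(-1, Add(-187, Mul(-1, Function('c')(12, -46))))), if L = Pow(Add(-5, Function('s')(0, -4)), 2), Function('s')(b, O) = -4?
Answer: 10231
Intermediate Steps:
Function('c')(D, n) = 0
L = 81 (L = Pow(Add(-5, -4), 2) = Pow(-9, 2) = 81)
Function('N')(f, t) = Mul(2, f, t) (Function('N')(f, t) = Mul(Mul(2, t), f) = Mul(2, f, t))
Add(Function('N')(62, L), Mul(-1, Add(-187, Mul(-1, Function('c')(12, -46))))) = Add(Mul(2, 62, 81), Mul(-1, Add(-187, Mul(-1, 0)))) = Add(10044, Mul(-1, Add(-187, 0))) = Add(10044, Mul(-1, -187)) = Add(10044, 187) = 10231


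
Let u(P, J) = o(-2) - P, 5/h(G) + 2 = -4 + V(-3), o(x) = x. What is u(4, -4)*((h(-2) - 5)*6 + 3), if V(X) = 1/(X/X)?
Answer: 198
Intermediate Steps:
V(X) = 1 (V(X) = 1/1 = 1*1 = 1)
h(G) = -1 (h(G) = 5/(-2 + (-4 + 1)) = 5/(-2 - 3) = 5/(-5) = 5*(-⅕) = -1)
u(P, J) = -2 - P
u(4, -4)*((h(-2) - 5)*6 + 3) = (-2 - 1*4)*((-1 - 5)*6 + 3) = (-2 - 4)*(-6*6 + 3) = -6*(-36 + 3) = -6*(-33) = 198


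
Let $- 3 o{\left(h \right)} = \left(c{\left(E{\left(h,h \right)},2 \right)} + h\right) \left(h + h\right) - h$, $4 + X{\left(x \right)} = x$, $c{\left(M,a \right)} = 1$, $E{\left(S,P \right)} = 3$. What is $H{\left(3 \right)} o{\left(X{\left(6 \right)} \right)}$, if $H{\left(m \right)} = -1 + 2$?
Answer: $- \frac{10}{3} \approx -3.3333$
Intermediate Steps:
$H{\left(m \right)} = 1$
$X{\left(x \right)} = -4 + x$
$o{\left(h \right)} = \frac{h}{3} - \frac{2 h \left(1 + h\right)}{3}$ ($o{\left(h \right)} = - \frac{\left(1 + h\right) \left(h + h\right) - h}{3} = - \frac{\left(1 + h\right) 2 h - h}{3} = - \frac{2 h \left(1 + h\right) - h}{3} = - \frac{- h + 2 h \left(1 + h\right)}{3} = \frac{h}{3} - \frac{2 h \left(1 + h\right)}{3}$)
$H{\left(3 \right)} o{\left(X{\left(6 \right)} \right)} = 1 \left(- \frac{\left(-4 + 6\right) \left(1 + 2 \left(-4 + 6\right)\right)}{3}\right) = 1 \left(\left(- \frac{1}{3}\right) 2 \left(1 + 2 \cdot 2\right)\right) = 1 \left(\left(- \frac{1}{3}\right) 2 \left(1 + 4\right)\right) = 1 \left(\left(- \frac{1}{3}\right) 2 \cdot 5\right) = 1 \left(- \frac{10}{3}\right) = - \frac{10}{3}$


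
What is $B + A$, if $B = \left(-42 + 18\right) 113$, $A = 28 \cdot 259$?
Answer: $4540$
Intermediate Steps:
$A = 7252$
$B = -2712$ ($B = \left(-24\right) 113 = -2712$)
$B + A = -2712 + 7252 = 4540$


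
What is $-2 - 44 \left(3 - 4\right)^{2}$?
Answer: $-46$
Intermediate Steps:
$-2 - 44 \left(3 - 4\right)^{2} = -2 - 44 \left(-1\right)^{2} = -2 - 44 = -46$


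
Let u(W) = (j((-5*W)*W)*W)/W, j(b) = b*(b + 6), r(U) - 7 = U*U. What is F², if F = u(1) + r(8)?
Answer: 4356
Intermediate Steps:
r(U) = 7 + U² (r(U) = 7 + U*U = 7 + U²)
j(b) = b*(6 + b)
u(W) = -5*W²*(6 - 5*W²) (u(W) = ((((-5*W)*W)*(6 + (-5*W)*W))*W)/W = (((-5*W²)*(6 - 5*W²))*W)/W = ((-5*W²*(6 - 5*W²))*W)/W = (-5*W³*(6 - 5*W²))/W = -5*W²*(6 - 5*W²))
F = 66 (F = 1²*(-30 + 25*1²) + (7 + 8²) = 1*(-30 + 25*1) + (7 + 64) = 1*(-30 + 25) + 71 = 1*(-5) + 71 = -5 + 71 = 66)
F² = 66² = 4356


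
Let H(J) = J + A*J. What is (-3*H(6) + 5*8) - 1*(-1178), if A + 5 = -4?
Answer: 1362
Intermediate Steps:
A = -9 (A = -5 - 4 = -9)
H(J) = -8*J (H(J) = J - 9*J = -8*J)
(-3*H(6) + 5*8) - 1*(-1178) = (-(-24)*6 + 5*8) - 1*(-1178) = (-3*(-48) + 40) + 1178 = (144 + 40) + 1178 = 184 + 1178 = 1362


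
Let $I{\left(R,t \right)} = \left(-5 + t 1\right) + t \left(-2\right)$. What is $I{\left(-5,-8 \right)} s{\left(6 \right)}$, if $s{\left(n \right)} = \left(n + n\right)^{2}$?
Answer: $432$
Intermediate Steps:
$s{\left(n \right)} = 4 n^{2}$ ($s{\left(n \right)} = \left(2 n\right)^{2} = 4 n^{2}$)
$I{\left(R,t \right)} = -5 - t$ ($I{\left(R,t \right)} = \left(-5 + t\right) - 2 t = -5 - t$)
$I{\left(-5,-8 \right)} s{\left(6 \right)} = \left(-5 - -8\right) 4 \cdot 6^{2} = \left(-5 + 8\right) 4 \cdot 36 = 3 \cdot 144 = 432$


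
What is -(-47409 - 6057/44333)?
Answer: 2101789254/44333 ≈ 47409.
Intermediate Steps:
-(-47409 - 6057/44333) = -1*(-2101789254/44333) = 2101789254/44333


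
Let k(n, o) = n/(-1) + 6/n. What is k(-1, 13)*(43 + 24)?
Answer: -335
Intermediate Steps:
k(n, o) = -n + 6/n (k(n, o) = n*(-1) + 6/n = -n + 6/n)
k(-1, 13)*(43 + 24) = (-1*(-1) + 6/(-1))*(43 + 24) = (1 + 6*(-1))*67 = (1 - 6)*67 = -5*67 = -335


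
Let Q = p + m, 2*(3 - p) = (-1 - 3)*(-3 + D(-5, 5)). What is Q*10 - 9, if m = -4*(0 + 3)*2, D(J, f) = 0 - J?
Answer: -179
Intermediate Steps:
D(J, f) = -J
m = -24 (m = -4*3*2 = -12*2 = -24)
p = 7 (p = 3 - (-1 - 3)*(-3 - 1*(-5))/2 = 3 - (-2)*(-3 + 5) = 3 - (-2)*2 = 3 - 1/2*(-8) = 3 + 4 = 7)
Q = -17 (Q = 7 - 24 = -17)
Q*10 - 9 = -17*10 - 9 = -170 - 9 = -179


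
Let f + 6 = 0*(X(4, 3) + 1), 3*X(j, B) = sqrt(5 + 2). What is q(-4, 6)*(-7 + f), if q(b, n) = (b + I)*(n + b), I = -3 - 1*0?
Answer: 182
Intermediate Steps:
I = -3 (I = -3 + 0 = -3)
q(b, n) = (-3 + b)*(b + n) (q(b, n) = (b - 3)*(n + b) = (-3 + b)*(b + n))
X(j, B) = sqrt(7)/3 (X(j, B) = sqrt(5 + 2)/3 = sqrt(7)/3)
f = -6 (f = -6 + 0*(sqrt(7)/3 + 1) = -6 + 0*(1 + sqrt(7)/3) = -6 + 0 = -6)
q(-4, 6)*(-7 + f) = ((-4)**2 - 3*(-4) - 3*6 - 4*6)*(-7 - 6) = (16 + 12 - 18 - 24)*(-13) = -14*(-13) = 182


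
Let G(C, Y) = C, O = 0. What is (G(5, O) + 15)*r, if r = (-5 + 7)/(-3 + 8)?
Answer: 8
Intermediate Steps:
r = ⅖ (r = 2/5 = 2*(⅕) = ⅖ ≈ 0.40000)
(G(5, O) + 15)*r = (5 + 15)*(⅖) = 20*(⅖) = 8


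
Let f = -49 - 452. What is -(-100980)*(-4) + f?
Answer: -404421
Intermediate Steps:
f = -501
-(-100980)*(-4) + f = -(-100980)*(-4) - 501 = -748*540 - 501 = -403920 - 501 = -404421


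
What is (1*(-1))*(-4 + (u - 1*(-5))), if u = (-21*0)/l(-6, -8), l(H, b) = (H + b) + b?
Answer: -1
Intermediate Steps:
l(H, b) = H + 2*b
u = 0 (u = (-21*0)/(-6 + 2*(-8)) = 0/(-6 - 16) = 0/(-22) = 0*(-1/22) = 0)
(1*(-1))*(-4 + (u - 1*(-5))) = (1*(-1))*(-4 + (0 - 1*(-5))) = -(-4 + (0 + 5)) = -(-4 + 5) = -1*1 = -1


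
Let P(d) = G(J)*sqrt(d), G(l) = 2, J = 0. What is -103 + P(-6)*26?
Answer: -103 + 52*I*sqrt(6) ≈ -103.0 + 127.37*I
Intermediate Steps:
P(d) = 2*sqrt(d)
-103 + P(-6)*26 = -103 + (2*sqrt(-6))*26 = -103 + (2*(I*sqrt(6)))*26 = -103 + (2*I*sqrt(6))*26 = -103 + 52*I*sqrt(6)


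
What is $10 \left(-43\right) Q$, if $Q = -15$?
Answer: $6450$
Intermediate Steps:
$10 \left(-43\right) Q = 10 \left(-43\right) \left(-15\right) = \left(-430\right) \left(-15\right) = 6450$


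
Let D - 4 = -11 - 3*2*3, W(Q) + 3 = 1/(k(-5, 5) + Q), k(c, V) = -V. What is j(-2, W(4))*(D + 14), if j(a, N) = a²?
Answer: -44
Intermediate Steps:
W(Q) = -3 + 1/(-5 + Q) (W(Q) = -3 + 1/(-1*5 + Q) = -3 + 1/(-5 + Q))
D = -25 (D = 4 + (-11 - 3*2*3) = 4 + (-11 - 6*3) = 4 + (-11 - 18) = 4 - 29 = -25)
j(-2, W(4))*(D + 14) = (-2)²*(-25 + 14) = 4*(-11) = -44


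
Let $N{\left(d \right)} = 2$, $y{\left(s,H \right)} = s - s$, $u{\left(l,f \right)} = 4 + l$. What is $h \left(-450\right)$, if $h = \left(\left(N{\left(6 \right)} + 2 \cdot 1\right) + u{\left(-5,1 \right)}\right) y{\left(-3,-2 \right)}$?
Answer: $0$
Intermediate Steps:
$y{\left(s,H \right)} = 0$
$h = 0$ ($h = \left(\left(2 + 2 \cdot 1\right) + \left(4 - 5\right)\right) 0 = \left(\left(2 + 2\right) - 1\right) 0 = \left(4 - 1\right) 0 = 3 \cdot 0 = 0$)
$h \left(-450\right) = 0 \left(-450\right) = 0$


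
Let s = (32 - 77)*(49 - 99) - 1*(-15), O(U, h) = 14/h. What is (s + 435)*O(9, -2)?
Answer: -18900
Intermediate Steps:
s = 2265 (s = -45*(-50) + 15 = 2250 + 15 = 2265)
(s + 435)*O(9, -2) = (2265 + 435)*(14/(-2)) = 2700*(14*(-½)) = 2700*(-7) = -18900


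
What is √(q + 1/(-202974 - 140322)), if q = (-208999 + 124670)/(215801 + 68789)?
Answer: I*√13823669395085/6830160 ≈ 0.54435*I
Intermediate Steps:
q = -84329/284590 ≈ -0.29632
√(q + 1/(-202974 - 140322)) = √(-84329/284590 + 1/(-202974 - 140322)) = √(-84329/284590 + 1/(-343296)) = √(-84329/284590 - 1/343296) = √(-97147963/327847680) = I*√13823669395085/6830160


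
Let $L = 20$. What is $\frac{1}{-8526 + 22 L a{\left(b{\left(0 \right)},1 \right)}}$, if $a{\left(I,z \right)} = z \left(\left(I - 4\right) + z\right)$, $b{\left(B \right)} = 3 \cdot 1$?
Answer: $- \frac{1}{8526} \approx -0.00011729$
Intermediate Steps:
$b{\left(B \right)} = 3$
$a{\left(I,z \right)} = z \left(-4 + I + z\right)$ ($a{\left(I,z \right)} = z \left(\left(-4 + I\right) + z\right) = z \left(-4 + I + z\right)$)
$\frac{1}{-8526 + 22 L a{\left(b{\left(0 \right)},1 \right)}} = \frac{1}{-8526 + 22 \cdot 20 \cdot 1 \left(-4 + 3 + 1\right)} = \frac{1}{-8526 + 440 \cdot 1 \cdot 0} = \frac{1}{-8526 + 440 \cdot 0} = \frac{1}{-8526 + 0} = \frac{1}{-8526} = - \frac{1}{8526}$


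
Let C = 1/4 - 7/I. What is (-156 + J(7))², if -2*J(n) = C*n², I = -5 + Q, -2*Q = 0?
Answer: 61732449/1600 ≈ 38583.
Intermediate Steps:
Q = 0 (Q = -½*0 = 0)
I = -5 (I = -5 + 0 = -5)
C = 33/20 (C = 1/4 - 7/(-5) = 1*(¼) - 7*(-⅕) = ¼ + 7/5 = 33/20 ≈ 1.6500)
J(n) = -33*n²/40
(-156 + J(7))² = (-156 - 33/40*7²)² = (-156 - 33/40*49)² = (-156 - 1617/40)² = (-7857/40)² = 61732449/1600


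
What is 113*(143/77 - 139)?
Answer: -108480/7 ≈ -15497.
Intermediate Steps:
113*(143/77 - 139) = 113*(143*(1/77) - 139) = 113*(13/7 - 139) = 113*(-960/7) = -108480/7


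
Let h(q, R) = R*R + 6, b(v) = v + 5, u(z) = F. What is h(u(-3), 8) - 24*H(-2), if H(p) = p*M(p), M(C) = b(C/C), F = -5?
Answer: 358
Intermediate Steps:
u(z) = -5
b(v) = 5 + v
h(q, R) = 6 + R² (h(q, R) = R² + 6 = 6 + R²)
M(C) = 6 (M(C) = 5 + C/C = 5 + 1 = 6)
H(p) = 6*p (H(p) = p*6 = 6*p)
h(u(-3), 8) - 24*H(-2) = (6 + 8²) - 144*(-2) = (6 + 64) - 24*(-12) = 70 + 288 = 358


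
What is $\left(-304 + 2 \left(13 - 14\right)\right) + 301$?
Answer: $-5$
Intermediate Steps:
$\left(-304 + 2 \left(13 - 14\right)\right) + 301 = \left(-304 + 2 \left(-1\right)\right) + 301 = \left(-304 - 2\right) + 301 = -306 + 301 = -5$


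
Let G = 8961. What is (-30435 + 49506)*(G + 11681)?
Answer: 393663582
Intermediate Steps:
(-30435 + 49506)*(G + 11681) = (-30435 + 49506)*(8961 + 11681) = 19071*20642 = 393663582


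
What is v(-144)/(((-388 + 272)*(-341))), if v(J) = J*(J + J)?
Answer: 10368/9889 ≈ 1.0484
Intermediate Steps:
v(J) = 2*J² (v(J) = J*(2*J) = 2*J²)
v(-144)/(((-388 + 272)*(-341))) = (2*(-144)²)/(((-388 + 272)*(-341))) = (2*20736)/((-116*(-341))) = 41472/39556 = 41472*(1/39556) = 10368/9889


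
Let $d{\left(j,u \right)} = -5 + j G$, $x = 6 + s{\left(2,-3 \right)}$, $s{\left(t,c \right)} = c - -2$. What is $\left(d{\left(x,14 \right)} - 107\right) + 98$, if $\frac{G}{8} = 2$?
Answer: $66$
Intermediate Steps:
$s{\left(t,c \right)} = 2 + c$ ($s{\left(t,c \right)} = c + 2 = 2 + c$)
$G = 16$ ($G = 8 \cdot 2 = 16$)
$x = 5$ ($x = 6 + \left(2 - 3\right) = 6 - 1 = 5$)
$d{\left(j,u \right)} = -5 + 16 j$ ($d{\left(j,u \right)} = -5 + j 16 = -5 + 16 j$)
$\left(d{\left(x,14 \right)} - 107\right) + 98 = \left(\left(-5 + 16 \cdot 5\right) - 107\right) + 98 = \left(\left(-5 + 80\right) - 107\right) + 98 = \left(75 - 107\right) + 98 = -32 + 98 = 66$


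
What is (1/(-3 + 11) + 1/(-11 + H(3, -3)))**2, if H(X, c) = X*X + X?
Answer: 81/64 ≈ 1.2656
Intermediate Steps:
H(X, c) = X + X**2 (H(X, c) = X**2 + X = X + X**2)
(1/(-3 + 11) + 1/(-11 + H(3, -3)))**2 = (1/(-3 + 11) + 1/(-11 + 3*(1 + 3)))**2 = (1/8 + 1/(-11 + 3*4))**2 = (1/8 + 1/(-11 + 12))**2 = (1/8 + 1/1)**2 = (1/8 + 1)**2 = (9/8)**2 = 81/64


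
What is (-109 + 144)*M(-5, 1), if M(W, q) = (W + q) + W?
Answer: -315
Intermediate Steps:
M(W, q) = q + 2*W
(-109 + 144)*M(-5, 1) = (-109 + 144)*(1 + 2*(-5)) = 35*(1 - 10) = 35*(-9) = -315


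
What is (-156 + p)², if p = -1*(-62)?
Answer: 8836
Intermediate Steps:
p = 62
(-156 + p)² = (-156 + 62)² = (-94)² = 8836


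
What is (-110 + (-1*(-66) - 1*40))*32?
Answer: -2688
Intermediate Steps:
(-110 + (-1*(-66) - 1*40))*32 = (-110 + (66 - 40))*32 = (-110 + 26)*32 = -84*32 = -2688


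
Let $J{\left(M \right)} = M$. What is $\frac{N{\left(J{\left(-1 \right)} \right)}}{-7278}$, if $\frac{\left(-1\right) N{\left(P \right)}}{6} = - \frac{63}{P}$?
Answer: $\frac{63}{1213} \approx 0.051937$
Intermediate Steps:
$N{\left(P \right)} = \frac{378}{P}$ ($N{\left(P \right)} = - 6 \left(- \frac{63}{P}\right) = \frac{378}{P}$)
$\frac{N{\left(J{\left(-1 \right)} \right)}}{-7278} = \frac{378 \frac{1}{-1}}{-7278} = 378 \left(-1\right) \left(- \frac{1}{7278}\right) = \left(-378\right) \left(- \frac{1}{7278}\right) = \frac{63}{1213}$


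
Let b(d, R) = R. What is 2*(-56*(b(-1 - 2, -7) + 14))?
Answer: -784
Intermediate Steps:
2*(-56*(b(-1 - 2, -7) + 14)) = 2*(-56*(-7 + 14)) = 2*(-56*7) = 2*(-392) = -784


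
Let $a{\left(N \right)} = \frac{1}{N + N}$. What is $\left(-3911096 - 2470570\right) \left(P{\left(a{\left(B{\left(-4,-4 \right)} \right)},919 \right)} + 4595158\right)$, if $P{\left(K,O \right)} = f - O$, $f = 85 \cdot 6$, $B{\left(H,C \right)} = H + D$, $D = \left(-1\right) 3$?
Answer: $-29322153471834$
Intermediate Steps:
$D = -3$
$B{\left(H,C \right)} = -3 + H$ ($B{\left(H,C \right)} = H - 3 = -3 + H$)
$a{\left(N \right)} = \frac{1}{2 N}$
$f = 510$
$P{\left(K,O \right)} = 510 - O$
$\left(-3911096 - 2470570\right) \left(P{\left(a{\left(B{\left(-4,-4 \right)} \right)},919 \right)} + 4595158\right) = \left(-3911096 - 2470570\right) \left(\left(510 - 919\right) + 4595158\right) = - 6381666 \left(\left(510 - 919\right) + 4595158\right) = - 6381666 \left(-409 + 4595158\right) = \left(-6381666\right) 4594749 = -29322153471834$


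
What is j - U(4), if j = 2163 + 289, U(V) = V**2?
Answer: 2436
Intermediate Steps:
j = 2452
j - U(4) = 2452 - 1*4**2 = 2452 - 1*16 = 2452 - 16 = 2436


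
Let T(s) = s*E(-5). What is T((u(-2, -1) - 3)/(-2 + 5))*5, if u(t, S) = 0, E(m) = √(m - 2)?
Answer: -5*I*√7 ≈ -13.229*I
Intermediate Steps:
E(m) = √(-2 + m)
T(s) = I*s*√7 (T(s) = s*√(-2 - 5) = s*√(-7) = s*(I*√7) = I*s*√7)
T((u(-2, -1) - 3)/(-2 + 5))*5 = (I*((0 - 3)/(-2 + 5))*√7)*5 = (I*(-3/3)*√7)*5 = (I*(-3*⅓)*√7)*5 = (I*(-1)*√7)*5 = -I*√7*5 = -5*I*√7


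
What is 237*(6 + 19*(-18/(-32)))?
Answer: 63279/16 ≈ 3954.9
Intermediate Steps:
237*(6 + 19*(-18/(-32))) = 237*(6 + 19*(-18*(-1/32))) = 237*(6 + 19*(9/16)) = 237*(6 + 171/16) = 237*(267/16) = 63279/16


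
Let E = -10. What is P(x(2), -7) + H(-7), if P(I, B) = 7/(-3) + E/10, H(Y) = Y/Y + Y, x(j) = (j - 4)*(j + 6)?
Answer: -28/3 ≈ -9.3333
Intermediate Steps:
x(j) = (-4 + j)*(6 + j)
H(Y) = 1 + Y
P(I, B) = -10/3 (P(I, B) = 7/(-3) - 10/10 = 7*(-1/3) - 10*1/10 = -7/3 - 1 = -10/3)
P(x(2), -7) + H(-7) = -10/3 + (1 - 7) = -10/3 - 6 = -28/3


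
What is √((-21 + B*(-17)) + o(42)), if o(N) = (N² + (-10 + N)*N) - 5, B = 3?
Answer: √3031 ≈ 55.055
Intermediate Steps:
o(N) = -5 + N² + N*(-10 + N) (o(N) = (N² + N*(-10 + N)) - 5 = -5 + N² + N*(-10 + N))
√((-21 + B*(-17)) + o(42)) = √((-21 + 3*(-17)) + (-5 - 10*42 + 2*42²)) = √((-21 - 51) + (-5 - 420 + 2*1764)) = √(-72 + (-5 - 420 + 3528)) = √(-72 + 3103) = √3031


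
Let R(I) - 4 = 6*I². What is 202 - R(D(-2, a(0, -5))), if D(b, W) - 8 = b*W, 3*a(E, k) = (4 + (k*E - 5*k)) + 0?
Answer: -1718/3 ≈ -572.67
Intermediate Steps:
a(E, k) = 4/3 - 5*k/3 + E*k/3 (a(E, k) = ((4 + (k*E - 5*k)) + 0)/3 = ((4 + (E*k - 5*k)) + 0)/3 = ((4 + (-5*k + E*k)) + 0)/3 = ((4 - 5*k + E*k) + 0)/3 = (4 - 5*k + E*k)/3 = 4/3 - 5*k/3 + E*k/3)
D(b, W) = 8 + W*b (D(b, W) = 8 + b*W = 8 + W*b)
R(I) = 4 + 6*I²
202 - R(D(-2, a(0, -5))) = 202 - (4 + 6*(8 + (4/3 - 5/3*(-5) + (⅓)*0*(-5))*(-2))²) = 202 - (4 + 6*(8 + (4/3 + 25/3 + 0)*(-2))²) = 202 - (4 + 6*(8 + (29/3)*(-2))²) = 202 - (4 + 6*(8 - 58/3)²) = 202 - (4 + 6*(-34/3)²) = 202 - (4 + 6*(1156/9)) = 202 - (4 + 2312/3) = 202 - 1*2324/3 = 202 - 2324/3 = -1718/3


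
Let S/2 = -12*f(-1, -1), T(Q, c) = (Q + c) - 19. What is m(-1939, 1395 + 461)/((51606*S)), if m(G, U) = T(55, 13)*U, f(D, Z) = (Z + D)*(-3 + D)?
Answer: -1421/154818 ≈ -0.0091785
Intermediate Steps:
T(Q, c) = -19 + Q + c
f(D, Z) = (-3 + D)*(D + Z) (f(D, Z) = (D + Z)*(-3 + D) = (-3 + D)*(D + Z))
S = -192 (S = 2*(-12*((-1)² - 3*(-1) - 3*(-1) - 1*(-1))) = 2*(-12*(1 + 3 + 3 + 1)) = 2*(-12*8) = 2*(-96) = -192)
m(G, U) = 49*U (m(G, U) = (-19 + 55 + 13)*U = 49*U)
m(-1939, 1395 + 461)/((51606*S)) = (49*(1395 + 461))/((51606*(-192))) = (49*1856)/(-9908352) = 90944*(-1/9908352) = -1421/154818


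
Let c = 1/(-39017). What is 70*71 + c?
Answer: 193914489/39017 ≈ 4970.0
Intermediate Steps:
c = -1/39017 ≈ -2.5630e-5
70*71 + c = 70*71 - 1/39017 = 4970 - 1/39017 = 193914489/39017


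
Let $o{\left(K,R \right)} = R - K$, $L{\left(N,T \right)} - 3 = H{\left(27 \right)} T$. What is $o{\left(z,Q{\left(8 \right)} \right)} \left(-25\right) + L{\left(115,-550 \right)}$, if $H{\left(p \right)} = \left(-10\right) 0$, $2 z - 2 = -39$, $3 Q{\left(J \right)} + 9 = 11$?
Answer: $- \frac{2857}{6} \approx -476.17$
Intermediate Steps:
$Q{\left(J \right)} = \frac{2}{3}$ ($Q{\left(J \right)} = -3 + \frac{1}{3} \cdot 11 = -3 + \frac{11}{3} = \frac{2}{3}$)
$z = - \frac{37}{2}$ ($z = 1 + \frac{1}{2} \left(-39\right) = 1 - \frac{39}{2} = - \frac{37}{2} \approx -18.5$)
$H{\left(p \right)} = 0$
$L{\left(N,T \right)} = 3$ ($L{\left(N,T \right)} = 3 + 0 T = 3 + 0 = 3$)
$o{\left(z,Q{\left(8 \right)} \right)} \left(-25\right) + L{\left(115,-550 \right)} = \left(\frac{2}{3} - - \frac{37}{2}\right) \left(-25\right) + 3 = \left(\frac{2}{3} + \frac{37}{2}\right) \left(-25\right) + 3 = \frac{115}{6} \left(-25\right) + 3 = - \frac{2875}{6} + 3 = - \frac{2857}{6}$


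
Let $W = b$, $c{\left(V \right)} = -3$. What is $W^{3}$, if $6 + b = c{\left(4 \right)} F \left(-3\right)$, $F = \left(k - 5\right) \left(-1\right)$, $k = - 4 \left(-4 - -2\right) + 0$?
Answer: $-35937$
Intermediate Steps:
$k = 8$ ($k = - 4 \left(-4 + 2\right) + 0 = \left(-4\right) \left(-2\right) + 0 = 8 + 0 = 8$)
$F = -3$ ($F = \left(8 - 5\right) \left(-1\right) = 3 \left(-1\right) = -3$)
$b = -33$ ($b = -6 + \left(-3\right) \left(-3\right) \left(-3\right) = -6 + 9 \left(-3\right) = -6 - 27 = -33$)
$W = -33$
$W^{3} = \left(-33\right)^{3} = -35937$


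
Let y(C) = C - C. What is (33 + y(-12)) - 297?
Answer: -264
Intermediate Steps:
y(C) = 0
(33 + y(-12)) - 297 = (33 + 0) - 297 = 33 - 297 = -264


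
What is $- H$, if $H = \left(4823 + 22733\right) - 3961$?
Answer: $-23595$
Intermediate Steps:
$H = 23595$ ($H = 27556 - 3961 = 23595$)
$- H = \left(-1\right) 23595 = -23595$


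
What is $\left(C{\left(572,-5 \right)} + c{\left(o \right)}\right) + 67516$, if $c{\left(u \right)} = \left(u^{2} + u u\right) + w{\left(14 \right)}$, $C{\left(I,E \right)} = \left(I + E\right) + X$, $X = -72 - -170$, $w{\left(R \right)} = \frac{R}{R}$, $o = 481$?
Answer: $530904$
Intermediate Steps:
$w{\left(R \right)} = 1$
$X = 98$ ($X = -72 + 170 = 98$)
$C{\left(I,E \right)} = 98 + E + I$ ($C{\left(I,E \right)} = \left(I + E\right) + 98 = \left(E + I\right) + 98 = 98 + E + I$)
$c{\left(u \right)} = 1 + 2 u^{2}$ ($c{\left(u \right)} = \left(u^{2} + u u\right) + 1 = \left(u^{2} + u^{2}\right) + 1 = 2 u^{2} + 1 = 1 + 2 u^{2}$)
$\left(C{\left(572,-5 \right)} + c{\left(o \right)}\right) + 67516 = \left(\left(98 - 5 + 572\right) + \left(1 + 2 \cdot 481^{2}\right)\right) + 67516 = \left(665 + \left(1 + 2 \cdot 231361\right)\right) + 67516 = \left(665 + \left(1 + 462722\right)\right) + 67516 = \left(665 + 462723\right) + 67516 = 463388 + 67516 = 530904$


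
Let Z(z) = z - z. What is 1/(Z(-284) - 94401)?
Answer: -1/94401 ≈ -1.0593e-5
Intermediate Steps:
Z(z) = 0
1/(Z(-284) - 94401) = 1/(0 - 94401) = 1/(-94401) = -1/94401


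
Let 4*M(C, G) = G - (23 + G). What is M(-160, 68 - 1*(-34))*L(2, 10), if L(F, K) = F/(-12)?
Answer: 23/24 ≈ 0.95833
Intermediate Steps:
M(C, G) = -23/4 (M(C, G) = (G - (23 + G))/4 = (G + (-23 - G))/4 = (1/4)*(-23) = -23/4)
L(F, K) = -F/12 (L(F, K) = F*(-1/12) = -F/12)
M(-160, 68 - 1*(-34))*L(2, 10) = -(-23)*2/48 = -23/4*(-1/6) = 23/24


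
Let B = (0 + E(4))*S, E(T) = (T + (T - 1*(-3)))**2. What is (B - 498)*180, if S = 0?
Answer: -89640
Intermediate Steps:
E(T) = (3 + 2*T)**2 (E(T) = (T + (T + 3))**2 = (T + (3 + T))**2 = (3 + 2*T)**2)
B = 0 (B = (0 + (3 + 2*4)**2)*0 = (0 + (3 + 8)**2)*0 = (0 + 11**2)*0 = (0 + 121)*0 = 121*0 = 0)
(B - 498)*180 = (0 - 498)*180 = -498*180 = -89640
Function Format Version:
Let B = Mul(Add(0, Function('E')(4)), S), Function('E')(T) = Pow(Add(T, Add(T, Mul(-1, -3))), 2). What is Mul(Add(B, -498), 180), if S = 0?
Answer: -89640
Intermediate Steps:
Function('E')(T) = Pow(Add(3, Mul(2, T)), 2) (Function('E')(T) = Pow(Add(T, Add(T, 3)), 2) = Pow(Add(T, Add(3, T)), 2) = Pow(Add(3, Mul(2, T)), 2))
B = 0 (B = Mul(Add(0, Pow(Add(3, Mul(2, 4)), 2)), 0) = Mul(Add(0, Pow(Add(3, 8), 2)), 0) = Mul(Add(0, Pow(11, 2)), 0) = Mul(Add(0, 121), 0) = Mul(121, 0) = 0)
Mul(Add(B, -498), 180) = Mul(Add(0, -498), 180) = Mul(-498, 180) = -89640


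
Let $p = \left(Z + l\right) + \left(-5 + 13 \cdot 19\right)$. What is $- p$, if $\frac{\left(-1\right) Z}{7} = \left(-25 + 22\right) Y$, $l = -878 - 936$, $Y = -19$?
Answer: $1971$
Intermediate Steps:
$l = -1814$
$Z = -399$ ($Z = - 7 \left(-25 + 22\right) \left(-19\right) = - 7 \left(\left(-3\right) \left(-19\right)\right) = \left(-7\right) 57 = -399$)
$p = -1971$ ($p = \left(-399 - 1814\right) + \left(-5 + 13 \cdot 19\right) = -2213 + \left(-5 + 247\right) = -2213 + 242 = -1971$)
$- p = \left(-1\right) \left(-1971\right) = 1971$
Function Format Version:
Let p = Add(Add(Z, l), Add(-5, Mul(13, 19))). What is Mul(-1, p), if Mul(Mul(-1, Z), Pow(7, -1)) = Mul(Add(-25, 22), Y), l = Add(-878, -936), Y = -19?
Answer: 1971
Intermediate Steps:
l = -1814
Z = -399 (Z = Mul(-7, Mul(Add(-25, 22), -19)) = Mul(-7, Mul(-3, -19)) = Mul(-7, 57) = -399)
p = -1971 (p = Add(Add(-399, -1814), Add(-5, Mul(13, 19))) = Add(-2213, Add(-5, 247)) = Add(-2213, 242) = -1971)
Mul(-1, p) = Mul(-1, -1971) = 1971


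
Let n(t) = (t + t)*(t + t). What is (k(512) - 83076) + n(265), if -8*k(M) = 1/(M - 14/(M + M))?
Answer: 51856989824/262137 ≈ 1.9782e+5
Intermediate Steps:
n(t) = 4*t**2 (n(t) = (2*t)*(2*t) = 4*t**2)
k(M) = -1/(8*(M - 7/M)) (k(M) = -1/(8*(M - 14/(M + M))) = -1/(8*(M - 14*1/(2*M))) = -1/(8*(M - 7/M)))
(k(512) - 83076) + n(265) = (-1*512/(-56 + 8*512**2) - 83076) + 4*265**2 = (-1*512/(-56 + 8*262144) - 83076) + 4*70225 = (-1*512/(-56 + 2097152) - 83076) + 280900 = (-1*512/2097096 - 83076) + 280900 = (-1*512*1/2097096 - 83076) + 280900 = (-64/262137 - 83076) + 280900 = -21777293476/262137 + 280900 = 51856989824/262137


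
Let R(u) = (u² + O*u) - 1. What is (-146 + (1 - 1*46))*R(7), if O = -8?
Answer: 1528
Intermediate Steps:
R(u) = -1 + u² - 8*u (R(u) = (u² - 8*u) - 1 = -1 + u² - 8*u)
(-146 + (1 - 1*46))*R(7) = (-146 + (1 - 1*46))*(-1 + 7² - 8*7) = (-146 + (1 - 46))*(-1 + 49 - 56) = (-146 - 45)*(-8) = -191*(-8) = 1528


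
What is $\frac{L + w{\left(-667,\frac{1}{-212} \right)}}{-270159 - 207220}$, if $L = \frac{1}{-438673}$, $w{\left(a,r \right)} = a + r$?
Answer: $\frac{62030555777}{44395614950204} \approx 0.0013972$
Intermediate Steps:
$L = - \frac{1}{438673} \approx -2.2796 \cdot 10^{-6}$
$\frac{L + w{\left(-667,\frac{1}{-212} \right)}}{-270159 - 207220} = \frac{- \frac{1}{438673} - \left(667 - \frac{1}{-212}\right)}{-270159 - 207220} = \frac{- \frac{1}{438673} - \frac{141405}{212}}{-477379} = \left(- \frac{1}{438673} - \frac{141405}{212}\right) \left(- \frac{1}{477379}\right) = \left(- \frac{62030555777}{92998676}\right) \left(- \frac{1}{477379}\right) = \frac{62030555777}{44395614950204}$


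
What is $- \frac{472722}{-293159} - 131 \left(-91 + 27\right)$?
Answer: $\frac{2458317778}{293159} \approx 8385.6$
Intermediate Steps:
$- \frac{472722}{-293159} - 131 \left(-91 + 27\right) = \left(-472722\right) \left(- \frac{1}{293159}\right) - 131 \left(-64\right) = \frac{472722}{293159} - -8384 = \frac{472722}{293159} + 8384 = \frac{2458317778}{293159}$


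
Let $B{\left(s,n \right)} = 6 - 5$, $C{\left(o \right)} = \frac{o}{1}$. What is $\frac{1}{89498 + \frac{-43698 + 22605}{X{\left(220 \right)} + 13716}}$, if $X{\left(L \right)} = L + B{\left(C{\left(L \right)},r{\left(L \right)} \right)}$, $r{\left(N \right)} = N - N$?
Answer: $\frac{13937}{1247312533} \approx 1.1174 \cdot 10^{-5}$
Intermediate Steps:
$r{\left(N \right)} = 0$
$C{\left(o \right)} = o$ ($C{\left(o \right)} = o 1 = o$)
$B{\left(s,n \right)} = 1$
$X{\left(L \right)} = 1 + L$ ($X{\left(L \right)} = L + 1 = 1 + L$)
$\frac{1}{89498 + \frac{-43698 + 22605}{X{\left(220 \right)} + 13716}} = \frac{1}{89498 + \frac{-43698 + 22605}{\left(1 + 220\right) + 13716}} = \frac{1}{89498 - \frac{21093}{221 + 13716}} = \frac{1}{89498 - \frac{21093}{13937}} = \frac{1}{\frac{1247312533}{13937}} = \frac{13937}{1247312533}$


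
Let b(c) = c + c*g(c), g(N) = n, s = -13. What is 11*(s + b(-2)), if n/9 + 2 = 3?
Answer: -363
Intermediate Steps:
n = 9 (n = -18 + 9*3 = -18 + 27 = 9)
g(N) = 9
b(c) = 10*c (b(c) = c + c*9 = c + 9*c = 10*c)
11*(s + b(-2)) = 11*(-13 + 10*(-2)) = 11*(-13 - 20) = 11*(-33) = -363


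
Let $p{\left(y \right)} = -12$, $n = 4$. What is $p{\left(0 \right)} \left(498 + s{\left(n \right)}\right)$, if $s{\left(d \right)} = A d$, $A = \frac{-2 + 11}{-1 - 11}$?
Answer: $-5940$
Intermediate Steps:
$A = - \frac{3}{4}$ ($A = \frac{9}{-12} = 9 \left(- \frac{1}{12}\right) = - \frac{3}{4} \approx -0.75$)
$s{\left(d \right)} = - \frac{3 d}{4}$
$p{\left(0 \right)} \left(498 + s{\left(n \right)}\right) = - 12 \left(498 - 3\right) = \left(-12\right) 495 = -5940$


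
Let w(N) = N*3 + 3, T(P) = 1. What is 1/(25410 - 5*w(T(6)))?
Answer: 1/25380 ≈ 3.9401e-5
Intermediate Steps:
w(N) = 3 + 3*N (w(N) = 3*N + 3 = 3 + 3*N)
1/(25410 - 5*w(T(6))) = 1/(25410 - 5*(3 + 3*1)) = 1/(25410 - 5*(3 + 3)) = 1/(25410 - 5*6) = 1/(25410 - 30) = 1/25380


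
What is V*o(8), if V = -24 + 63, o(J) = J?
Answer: 312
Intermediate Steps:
V = 39
V*o(8) = 39*8 = 312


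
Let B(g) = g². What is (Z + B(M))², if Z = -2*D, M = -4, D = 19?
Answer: 484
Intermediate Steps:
Z = -38 (Z = -2*19 = -38)
(Z + B(M))² = (-38 + (-4)²)² = (-38 + 16)² = (-22)² = 484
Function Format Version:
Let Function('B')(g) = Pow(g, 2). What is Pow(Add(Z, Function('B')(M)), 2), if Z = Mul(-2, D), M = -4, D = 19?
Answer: 484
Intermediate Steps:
Z = -38 (Z = Mul(-2, 19) = -38)
Pow(Add(Z, Function('B')(M)), 2) = Pow(Add(-38, Pow(-4, 2)), 2) = Pow(Add(-38, 16), 2) = Pow(-22, 2) = 484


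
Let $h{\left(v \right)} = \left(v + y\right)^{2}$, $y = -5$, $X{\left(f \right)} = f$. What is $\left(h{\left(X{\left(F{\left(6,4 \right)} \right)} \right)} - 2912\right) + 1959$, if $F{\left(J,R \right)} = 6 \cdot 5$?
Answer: $-328$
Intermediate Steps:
$F{\left(J,R \right)} = 30$
$h{\left(v \right)} = \left(-5 + v\right)^{2}$ ($h{\left(v \right)} = \left(v - 5\right)^{2} = \left(-5 + v\right)^{2}$)
$\left(h{\left(X{\left(F{\left(6,4 \right)} \right)} \right)} - 2912\right) + 1959 = \left(\left(-5 + 30\right)^{2} - 2912\right) + 1959 = \left(25^{2} - 2912\right) + 1959 = \left(625 - 2912\right) + 1959 = -2287 + 1959 = -328$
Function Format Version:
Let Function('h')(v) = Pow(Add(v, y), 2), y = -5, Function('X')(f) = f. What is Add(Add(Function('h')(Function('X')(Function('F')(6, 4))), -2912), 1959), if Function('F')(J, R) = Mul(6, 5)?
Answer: -328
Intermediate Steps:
Function('F')(J, R) = 30
Function('h')(v) = Pow(Add(-5, v), 2) (Function('h')(v) = Pow(Add(v, -5), 2) = Pow(Add(-5, v), 2))
Add(Add(Function('h')(Function('X')(Function('F')(6, 4))), -2912), 1959) = Add(Add(Pow(Add(-5, 30), 2), -2912), 1959) = Add(Add(Pow(25, 2), -2912), 1959) = Add(Add(625, -2912), 1959) = Add(-2287, 1959) = -328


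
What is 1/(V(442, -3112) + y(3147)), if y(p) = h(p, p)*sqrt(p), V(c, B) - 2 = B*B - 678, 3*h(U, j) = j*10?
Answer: 806989/7785916937227 - 5245*sqrt(3147)/46715501623362 ≈ 9.7349e-8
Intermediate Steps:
h(U, j) = 10*j/3 (h(U, j) = (j*10)/3 = (10*j)/3 = 10*j/3)
V(c, B) = -676 + B**2 (V(c, B) = 2 + (B*B - 678) = 2 + (B**2 - 678) = 2 + (-678 + B**2) = -676 + B**2)
y(p) = 10*p**(3/2)/3 (y(p) = (10*p/3)*sqrt(p) = 10*p**(3/2)/3)
1/(V(442, -3112) + y(3147)) = 1/((-676 + (-3112)**2) + 10*3147**(3/2)/3) = 1/((-676 + 9684544) + 10*(3147*sqrt(3147))/3) = 1/(9683868 + 10490*sqrt(3147))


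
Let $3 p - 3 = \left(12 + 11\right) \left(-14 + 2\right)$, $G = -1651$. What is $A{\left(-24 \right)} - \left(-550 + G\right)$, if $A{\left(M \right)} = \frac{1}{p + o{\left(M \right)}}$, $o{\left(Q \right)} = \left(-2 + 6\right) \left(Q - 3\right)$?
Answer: $\frac{437998}{199} \approx 2201.0$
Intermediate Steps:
$o{\left(Q \right)} = -12 + 4 Q$ ($o{\left(Q \right)} = 4 \left(-3 + Q\right) = -12 + 4 Q$)
$p = -91$ ($p = 1 + \frac{\left(12 + 11\right) \left(-14 + 2\right)}{3} = 1 + \frac{23 \left(-12\right)}{3} = 1 + \frac{1}{3} \left(-276\right) = 1 - 92 = -91$)
$A{\left(M \right)} = \frac{1}{-103 + 4 M}$ ($A{\left(M \right)} = \frac{1}{-91 + \left(-12 + 4 M\right)} = \frac{1}{-103 + 4 M}$)
$A{\left(-24 \right)} - \left(-550 + G\right) = \frac{1}{-103 + 4 \left(-24\right)} - \left(-550 - 1651\right) = \frac{1}{-103 - 96} - -2201 = \frac{1}{-199} + 2201 = - \frac{1}{199} + 2201 = \frac{437998}{199}$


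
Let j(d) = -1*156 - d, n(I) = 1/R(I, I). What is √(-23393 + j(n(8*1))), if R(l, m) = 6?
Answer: I*√847770/6 ≈ 153.46*I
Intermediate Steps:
n(I) = ⅙ (n(I) = 1/6 = ⅙)
j(d) = -156 - d
√(-23393 + j(n(8*1))) = √(-23393 + (-156 - 1*⅙)) = √(-23393 + (-156 - ⅙)) = √(-23393 - 937/6) = √(-141295/6) = I*√847770/6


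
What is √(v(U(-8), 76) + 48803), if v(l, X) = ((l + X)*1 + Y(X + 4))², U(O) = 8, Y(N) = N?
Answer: 3*√8411 ≈ 275.13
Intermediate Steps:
v(l, X) = (4 + l + 2*X)² (v(l, X) = ((l + X)*1 + (X + 4))² = ((X + l)*1 + (4 + X))² = ((X + l) + (4 + X))² = (4 + l + 2*X)²)
√(v(U(-8), 76) + 48803) = √((4 + 8 + 2*76)² + 48803) = √((4 + 8 + 152)² + 48803) = √(164² + 48803) = √(26896 + 48803) = √75699 = 3*√8411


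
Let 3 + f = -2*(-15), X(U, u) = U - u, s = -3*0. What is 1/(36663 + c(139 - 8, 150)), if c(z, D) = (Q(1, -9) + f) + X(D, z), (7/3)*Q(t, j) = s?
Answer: 1/36709 ≈ 2.7241e-5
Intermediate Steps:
s = 0
Q(t, j) = 0 (Q(t, j) = (3/7)*0 = 0)
f = 27 (f = -3 - 2*(-15) = -3 + 30 = 27)
c(z, D) = 27 + D - z (c(z, D) = (0 + 27) + (D - z) = 27 + (D - z) = 27 + D - z)
1/(36663 + c(139 - 8, 150)) = 1/(36663 + (27 + 150 - (139 - 8))) = 1/(36663 + (27 + 150 - 1*131)) = 1/(36663 + (27 + 150 - 131)) = 1/(36663 + 46) = 1/36709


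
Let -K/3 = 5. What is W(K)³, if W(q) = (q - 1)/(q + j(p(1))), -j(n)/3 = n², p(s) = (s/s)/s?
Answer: 512/729 ≈ 0.70233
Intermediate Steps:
K = -15 (K = -3*5 = -15)
p(s) = 1/s
j(n) = -3*n²
W(q) = (-1 + q)/(-3 + q) (W(q) = (q - 1)/(q - 3*(1/1)²) = (-1 + q)/(q - 3*1²) = (-1 + q)/(q - 3*1) = (-1 + q)/(q - 3) = (-1 + q)/(-3 + q))
W(K)³ = ((-1 - 15)/(-3 - 15))³ = (-16/(-18))³ = (-1/18*(-16))³ = (8/9)³ = 512/729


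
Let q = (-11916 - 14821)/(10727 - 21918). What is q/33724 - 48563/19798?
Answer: -482300091257/196628152964 ≈ -2.4529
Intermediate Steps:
q = 26737/11191 (q = -26737/(-11191) = -26737*(-1/11191) = 26737/11191 ≈ 2.3892)
q/33724 - 48563/19798 = (26737/11191)/33724 - 48563/19798 = (26737/11191)*(1/33724) - 48563*1/19798 = 26737/377405284 - 48563/19798 = -482300091257/196628152964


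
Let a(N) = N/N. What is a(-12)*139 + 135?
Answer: 274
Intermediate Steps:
a(N) = 1
a(-12)*139 + 135 = 1*139 + 135 = 139 + 135 = 274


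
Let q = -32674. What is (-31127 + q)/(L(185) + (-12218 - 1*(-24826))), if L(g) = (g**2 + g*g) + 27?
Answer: -63801/81085 ≈ -0.78684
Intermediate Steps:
L(g) = 27 + 2*g**2 (L(g) = (g**2 + g**2) + 27 = 2*g**2 + 27 = 27 + 2*g**2)
(-31127 + q)/(L(185) + (-12218 - 1*(-24826))) = (-31127 - 32674)/((27 + 2*185**2) + (-12218 - 1*(-24826))) = -63801/((27 + 2*34225) + (-12218 + 24826)) = -63801/((27 + 68450) + 12608) = -63801/(68477 + 12608) = -63801/81085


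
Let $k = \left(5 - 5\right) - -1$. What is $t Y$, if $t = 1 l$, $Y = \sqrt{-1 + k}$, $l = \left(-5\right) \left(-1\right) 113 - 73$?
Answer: $0$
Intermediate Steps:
$k = 1$ ($k = 0 + 1 = 1$)
$l = 492$ ($l = 5 \cdot 113 - 73 = 565 - 73 = 492$)
$Y = 0$ ($Y = \sqrt{-1 + 1} = \sqrt{0} = 0$)
$t = 492$ ($t = 1 \cdot 492 = 492$)
$t Y = 492 \cdot 0 = 0$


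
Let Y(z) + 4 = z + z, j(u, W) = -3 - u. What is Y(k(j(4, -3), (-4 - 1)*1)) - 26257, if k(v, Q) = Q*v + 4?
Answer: -26183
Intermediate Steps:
k(v, Q) = 4 + Q*v
Y(z) = -4 + 2*z (Y(z) = -4 + (z + z) = -4 + 2*z)
Y(k(j(4, -3), (-4 - 1)*1)) - 26257 = (-4 + 2*(4 + ((-4 - 1)*1)*(-3 - 1*4))) - 26257 = (-4 + 2*(4 + (-5*1)*(-3 - 4))) - 26257 = (-4 + 2*(4 - 5*(-7))) - 26257 = (-4 + 2*(4 + 35)) - 26257 = (-4 + 2*39) - 26257 = (-4 + 78) - 26257 = 74 - 26257 = -26183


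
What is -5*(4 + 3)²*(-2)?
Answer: 490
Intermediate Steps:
-5*(4 + 3)²*(-2) = -5*7²*(-2) = -5*49*(-2) = -245*(-2) = 490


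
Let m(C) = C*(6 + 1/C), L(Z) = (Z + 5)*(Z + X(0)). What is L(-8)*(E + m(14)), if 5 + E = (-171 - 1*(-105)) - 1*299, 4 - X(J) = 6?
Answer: -8550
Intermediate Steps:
X(J) = -2 (X(J) = 4 - 1*6 = 4 - 6 = -2)
L(Z) = (-2 + Z)*(5 + Z) (L(Z) = (Z + 5)*(Z - 2) = (5 + Z)*(-2 + Z) = (-2 + Z)*(5 + Z))
m(C) = C*(6 + 1/C)
E = -370 (E = -5 + ((-171 - 1*(-105)) - 1*299) = -5 + ((-171 + 105) - 299) = -5 + (-66 - 299) = -5 - 365 = -370)
L(-8)*(E + m(14)) = (-10 + (-8)² + 3*(-8))*(-370 + (1 + 6*14)) = (-10 + 64 - 24)*(-370 + (1 + 84)) = 30*(-370 + 85) = 30*(-285) = -8550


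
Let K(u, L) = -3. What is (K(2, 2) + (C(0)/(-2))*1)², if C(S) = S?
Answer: 9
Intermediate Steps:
(K(2, 2) + (C(0)/(-2))*1)² = (-3 + (0/(-2))*1)² = (-3 + (0*(-½))*1)² = (-3 + 0*1)² = (-3 + 0)² = (-3)² = 9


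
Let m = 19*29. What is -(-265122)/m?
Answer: 265122/551 ≈ 481.17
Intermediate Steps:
m = 551
-(-265122)/m = -(-265122)/551 = -33*(-8034/551) = 265122/551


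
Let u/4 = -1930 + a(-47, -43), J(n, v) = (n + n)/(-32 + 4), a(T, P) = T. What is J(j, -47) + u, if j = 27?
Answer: -110739/14 ≈ -7909.9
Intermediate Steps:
J(n, v) = -n/14 (J(n, v) = (2*n)/(-28) = (2*n)*(-1/28) = -n/14)
u = -7908 (u = 4*(-1930 - 47) = 4*(-1977) = -7908)
J(j, -47) + u = -1/14*27 - 7908 = -27/14 - 7908 = -110739/14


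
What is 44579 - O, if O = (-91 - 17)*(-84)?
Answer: 35507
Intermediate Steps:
O = 9072 (O = -108*(-84) = 9072)
44579 - O = 44579 - 1*9072 = 44579 - 9072 = 35507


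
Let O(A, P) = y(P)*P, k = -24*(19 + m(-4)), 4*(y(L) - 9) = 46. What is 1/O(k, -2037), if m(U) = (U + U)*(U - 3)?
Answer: -2/83517 ≈ -2.3947e-5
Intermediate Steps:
y(L) = 41/2 (y(L) = 9 + (¼)*46 = 9 + 23/2 = 41/2)
m(U) = 2*U*(-3 + U) (m(U) = (2*U)*(-3 + U) = 2*U*(-3 + U))
k = -1800 (k = -24*(19 + 2*(-4)*(-3 - 4)) = -24*(19 + 2*(-4)*(-7)) = -24*(19 + 56) = -24*75 = -1800)
O(A, P) = 41*P/2
1/O(k, -2037) = 1/((41/2)*(-2037)) = 1/(-83517/2) = -2/83517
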